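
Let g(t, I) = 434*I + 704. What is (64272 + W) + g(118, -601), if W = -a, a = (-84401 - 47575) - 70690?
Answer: 6808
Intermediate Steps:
a = -202666 (a = -131976 - 70690 = -202666)
g(t, I) = 704 + 434*I
W = 202666 (W = -1*(-202666) = 202666)
(64272 + W) + g(118, -601) = (64272 + 202666) + (704 + 434*(-601)) = 266938 + (704 - 260834) = 266938 - 260130 = 6808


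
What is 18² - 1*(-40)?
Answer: 364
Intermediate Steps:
18² - 1*(-40) = 324 + 40 = 364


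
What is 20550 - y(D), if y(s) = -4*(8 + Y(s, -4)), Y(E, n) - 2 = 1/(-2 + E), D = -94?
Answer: 494159/24 ≈ 20590.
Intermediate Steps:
Y(E, n) = 2 + 1/(-2 + E)
y(s) = -32 - 4*(-3 + 2*s)/(-2 + s) (y(s) = -4*(8 + (-3 + 2*s)/(-2 + s)) = -32 - 4*(-3 + 2*s)/(-2 + s))
20550 - y(D) = 20550 - 4*(19 - 10*(-94))/(-2 - 94) = 20550 - 4*(19 + 940)/(-96) = 20550 - 4*(-1)*959/96 = 20550 - 1*(-959/24) = 20550 + 959/24 = 494159/24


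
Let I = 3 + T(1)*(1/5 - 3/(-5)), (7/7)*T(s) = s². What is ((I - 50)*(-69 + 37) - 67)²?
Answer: 49801249/25 ≈ 1.9921e+6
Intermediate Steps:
T(s) = s²
I = 19/5 (I = 3 + 1²*(1/5 - 3/(-5)) = 3 + 1*(1*(⅕) - 3*(-⅕)) = 3 + 1*(⅕ + ⅗) = 3 + 1*(⅘) = 3 + ⅘ = 19/5 ≈ 3.8000)
((I - 50)*(-69 + 37) - 67)² = ((19/5 - 50)*(-69 + 37) - 67)² = (-231/5*(-32) - 67)² = (7392/5 - 67)² = (7057/5)² = 49801249/25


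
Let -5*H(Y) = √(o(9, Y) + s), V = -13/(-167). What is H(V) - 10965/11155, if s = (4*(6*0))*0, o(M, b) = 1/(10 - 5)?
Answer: -2193/2231 - √5/25 ≈ -1.0724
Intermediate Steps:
o(M, b) = ⅕ (o(M, b) = 1/5 = ⅕)
s = 0 (s = (4*0)*0 = 0*0 = 0)
V = 13/167 (V = -13*(-1/167) = 13/167 ≈ 0.077844)
H(Y) = -√5/25 (H(Y) = -√(⅕ + 0)/5 = -√5/25)
H(V) - 10965/11155 = -√5/25 - 10965/11155 = -√5/25 - 10965*1/11155 = -√5/25 - 2193/2231 = -2193/2231 - √5/25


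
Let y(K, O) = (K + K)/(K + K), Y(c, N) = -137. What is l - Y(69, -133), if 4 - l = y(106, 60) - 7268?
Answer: 7408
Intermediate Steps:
y(K, O) = 1 (y(K, O) = (2*K)/((2*K)) = (2*K)*(1/(2*K)) = 1)
l = 7271 (l = 4 - (1 - 7268) = 4 - 1*(-7267) = 4 + 7267 = 7271)
l - Y(69, -133) = 7271 - 1*(-137) = 7271 + 137 = 7408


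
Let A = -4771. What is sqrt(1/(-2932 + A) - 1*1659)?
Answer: I*sqrt(98438778434)/7703 ≈ 40.731*I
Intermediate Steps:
sqrt(1/(-2932 + A) - 1*1659) = sqrt(1/(-2932 - 4771) - 1*1659) = sqrt(1/(-7703) - 1659) = sqrt(-1/7703 - 1659) = sqrt(-12779278/7703) = I*sqrt(98438778434)/7703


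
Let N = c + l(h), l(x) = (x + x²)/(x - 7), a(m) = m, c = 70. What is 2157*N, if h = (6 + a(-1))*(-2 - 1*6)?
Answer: 3731610/47 ≈ 79396.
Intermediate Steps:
h = -40 (h = (6 - 1)*(-2 - 1*6) = 5*(-2 - 6) = 5*(-8) = -40)
l(x) = (x + x²)/(-7 + x)
N = 1730/47 (N = 70 - 40*(1 - 40)/(-7 - 40) = 70 - 40*(-39)/(-47) = 70 - 40*(-1/47)*(-39) = 70 - 1560/47 = 1730/47 ≈ 36.809)
2157*N = 2157*(1730/47) = 3731610/47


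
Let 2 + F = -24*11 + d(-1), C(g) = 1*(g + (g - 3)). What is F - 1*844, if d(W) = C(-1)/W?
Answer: -1105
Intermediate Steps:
C(g) = -3 + 2*g (C(g) = 1*(g + (-3 + g)) = 1*(-3 + 2*g) = -3 + 2*g)
d(W) = -5/W (d(W) = (-3 + 2*(-1))/W = (-3 - 2)/W = -5/W)
F = -261 (F = -2 + (-24*11 - 5/(-1)) = -2 + (-264 - 5*(-1)) = -2 + (-264 + 5) = -2 - 259 = -261)
F - 1*844 = -261 - 1*844 = -261 - 844 = -1105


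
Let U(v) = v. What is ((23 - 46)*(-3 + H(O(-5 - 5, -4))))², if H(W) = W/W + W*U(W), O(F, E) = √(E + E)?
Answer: 52900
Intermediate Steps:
O(F, E) = √2*√E (O(F, E) = √(2*E) = √2*√E)
H(W) = 1 + W² (H(W) = W/W + W*W = 1 + W²)
((23 - 46)*(-3 + H(O(-5 - 5, -4))))² = ((23 - 46)*(-3 + (1 + (√2*√(-4))²)))² = (-23*(-3 + (1 + (√2*(2*I))²)))² = (-23*(-3 + (1 + (2*I*√2)²)))² = (-23*(-3 + (1 - 8)))² = (-23*(-3 - 7))² = (-23*(-10))² = 230² = 52900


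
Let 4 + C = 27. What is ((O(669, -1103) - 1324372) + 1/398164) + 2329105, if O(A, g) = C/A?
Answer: 267632462490269/266371716 ≈ 1.0047e+6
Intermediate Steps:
C = 23 (C = -4 + 27 = 23)
O(A, g) = 23/A
((O(669, -1103) - 1324372) + 1/398164) + 2329105 = ((23/669 - 1324372) + 1/398164) + 2329105 = (-886004845/669 + 1/398164) + 2329105 = -352775233103911/266371716 + 2329105 = 267632462490269/266371716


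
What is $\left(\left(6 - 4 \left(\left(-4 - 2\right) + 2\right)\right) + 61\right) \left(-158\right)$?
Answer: $-13114$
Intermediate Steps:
$\left(\left(6 - 4 \left(\left(-4 - 2\right) + 2\right)\right) + 61\right) \left(-158\right) = \left(\left(6 - 4 \left(-6 + 2\right)\right) + 61\right) \left(-158\right) = \left(\left(6 - -16\right) + 61\right) \left(-158\right) = \left(\left(6 + 16\right) + 61\right) \left(-158\right) = \left(22 + 61\right) \left(-158\right) = 83 \left(-158\right) = -13114$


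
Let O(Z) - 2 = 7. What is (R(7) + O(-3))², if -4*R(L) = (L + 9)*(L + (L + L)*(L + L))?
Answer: 644809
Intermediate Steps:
O(Z) = 9 (O(Z) = 2 + 7 = 9)
R(L) = -(9 + L)*(L + 4*L²)/4 (R(L) = -(L + 9)*(L + (L + L)*(L + L))/4 = -(9 + L)*(L + (2*L)*(2*L))/4 = -(9 + L)*(L + 4*L²)/4)
(R(7) + O(-3))² = (-¼*7*(9 + 4*7² + 37*7) + 9)² = (-¼*7*(9 + 4*49 + 259) + 9)² = (-¼*7*(9 + 196 + 259) + 9)² = (-¼*7*464 + 9)² = (-812 + 9)² = (-803)² = 644809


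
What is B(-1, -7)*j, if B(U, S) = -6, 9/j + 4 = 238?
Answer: -3/13 ≈ -0.23077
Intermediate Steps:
j = 1/26 (j = 9/(-4 + 238) = 9/234 = 9*(1/234) = 1/26 ≈ 0.038462)
B(-1, -7)*j = -6*1/26 = -3/13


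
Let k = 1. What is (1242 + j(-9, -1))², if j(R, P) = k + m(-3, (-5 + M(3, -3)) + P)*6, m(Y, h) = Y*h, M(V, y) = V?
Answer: 1682209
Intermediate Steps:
j(R, P) = 37 - 18*P (j(R, P) = 1 - 3*((-5 + 3) + P)*6 = 1 - 3*(-2 + P)*6 = 1 + (6 - 3*P)*6 = 1 + (36 - 18*P) = 37 - 18*P)
(1242 + j(-9, -1))² = (1242 + (37 - 18*(-1)))² = (1242 + (37 + 18))² = (1242 + 55)² = 1297² = 1682209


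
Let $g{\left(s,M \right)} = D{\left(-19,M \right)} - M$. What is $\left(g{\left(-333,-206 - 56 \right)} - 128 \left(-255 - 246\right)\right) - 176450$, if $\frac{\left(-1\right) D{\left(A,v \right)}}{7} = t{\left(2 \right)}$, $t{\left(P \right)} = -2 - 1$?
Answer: $-112039$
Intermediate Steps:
$t{\left(P \right)} = -3$
$D{\left(A,v \right)} = 21$ ($D{\left(A,v \right)} = \left(-7\right) \left(-3\right) = 21$)
$g{\left(s,M \right)} = 21 - M$
$\left(g{\left(-333,-206 - 56 \right)} - 128 \left(-255 - 246\right)\right) - 176450 = \left(\left(21 - \left(-206 - 56\right)\right) - 128 \left(-255 - 246\right)\right) - 176450 = \left(\left(21 - -262\right) - -64128\right) - 176450 = \left(\left(21 + 262\right) + 64128\right) - 176450 = \left(283 + 64128\right) - 176450 = 64411 - 176450 = -112039$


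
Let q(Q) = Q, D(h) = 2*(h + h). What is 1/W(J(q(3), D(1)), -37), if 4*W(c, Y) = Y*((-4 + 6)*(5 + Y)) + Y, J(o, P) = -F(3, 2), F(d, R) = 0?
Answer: 4/2331 ≈ 0.0017160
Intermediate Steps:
D(h) = 4*h (D(h) = 2*(2*h) = 4*h)
J(o, P) = 0 (J(o, P) = -1*0 = 0)
W(c, Y) = Y/4 + Y*(10 + 2*Y)/4 (W(c, Y) = (Y*((-4 + 6)*(5 + Y)) + Y)/4 = (Y*(2*(5 + Y)) + Y)/4 = (Y*(10 + 2*Y) + Y)/4 = (Y + Y*(10 + 2*Y))/4 = Y/4 + Y*(10 + 2*Y)/4)
1/W(J(q(3), D(1)), -37) = 1/((1/4)*(-37)*(11 + 2*(-37))) = 1/((1/4)*(-37)*(11 - 74)) = 1/((1/4)*(-37)*(-63)) = 1/(2331/4) = 4/2331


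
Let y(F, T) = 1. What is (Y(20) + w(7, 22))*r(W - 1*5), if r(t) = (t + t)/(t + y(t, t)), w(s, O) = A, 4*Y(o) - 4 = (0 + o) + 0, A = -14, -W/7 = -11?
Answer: -1152/73 ≈ -15.781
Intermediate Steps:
W = 77 (W = -7*(-11) = 77)
Y(o) = 1 + o/4 (Y(o) = 1 + ((0 + o) + 0)/4 = 1 + (o + 0)/4 = 1 + o/4)
w(s, O) = -14
r(t) = 2*t/(1 + t) (r(t) = (t + t)/(t + 1) = (2*t)/(1 + t) = 2*t/(1 + t))
(Y(20) + w(7, 22))*r(W - 1*5) = ((1 + (¼)*20) - 14)*(2*(77 - 1*5)/(1 + (77 - 1*5))) = ((1 + 5) - 14)*(2*(77 - 5)/(1 + (77 - 5))) = (6 - 14)*(2*72/(1 + 72)) = -16*72/73 = -8*144/73 = -1152/73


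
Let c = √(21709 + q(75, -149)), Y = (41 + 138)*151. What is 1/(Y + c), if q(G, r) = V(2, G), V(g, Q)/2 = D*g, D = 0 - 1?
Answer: 27029/730545136 - √21705/730545136 ≈ 3.6797e-5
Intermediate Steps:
D = -1
V(g, Q) = -2*g (V(g, Q) = 2*(-g) = -2*g)
q(G, r) = -4 (q(G, r) = -2*2 = -4)
Y = 27029 (Y = 179*151 = 27029)
c = √21705 (c = √(21709 - 4) = √21705 ≈ 147.33)
1/(Y + c) = 1/(27029 + √21705)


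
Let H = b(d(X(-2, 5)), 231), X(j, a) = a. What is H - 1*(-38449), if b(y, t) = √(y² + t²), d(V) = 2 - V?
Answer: 38449 + 3*√5930 ≈ 38680.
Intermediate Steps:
b(y, t) = √(t² + y²)
H = 3*√5930 (H = √(231² + (2 - 1*5)²) = √(53361 + (2 - 5)²) = √(53361 + (-3)²) = √(53361 + 9) = √53370 = 3*√5930 ≈ 231.02)
H - 1*(-38449) = 3*√5930 - 1*(-38449) = 3*√5930 + 38449 = 38449 + 3*√5930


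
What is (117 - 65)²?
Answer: 2704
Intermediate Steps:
(117 - 65)² = 52² = 2704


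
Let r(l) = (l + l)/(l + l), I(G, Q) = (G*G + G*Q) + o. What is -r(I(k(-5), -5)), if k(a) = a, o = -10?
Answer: -1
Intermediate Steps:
I(G, Q) = -10 + G² + G*Q (I(G, Q) = (G*G + G*Q) - 10 = (G² + G*Q) - 10 = -10 + G² + G*Q)
r(l) = 1 (r(l) = (2*l)/((2*l)) = (2*l)*(1/(2*l)) = 1)
-r(I(k(-5), -5)) = -1*1 = -1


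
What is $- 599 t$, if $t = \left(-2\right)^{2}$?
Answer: $-2396$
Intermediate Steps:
$t = 4$
$- 599 t = \left(-599\right) 4 = -2396$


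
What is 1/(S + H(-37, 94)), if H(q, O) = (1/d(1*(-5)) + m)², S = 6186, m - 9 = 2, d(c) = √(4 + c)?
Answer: 3153/19883060 + 11*I/19883060 ≈ 0.00015858 + 5.5323e-7*I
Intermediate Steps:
m = 11 (m = 9 + 2 = 11)
H(q, O) = (11 - I)² (H(q, O) = (1/(√(4 + 1*(-5))) + 11)² = (1/(√(4 - 5)) + 11)² = (1/(√(-1)) + 11)² = (1/I + 11)² = (-I + 11)² = (11 - I)²)
1/(S + H(-37, 94)) = 1/(6186 + (120 - 22*I)) = 1/(6306 - 22*I) = (6306 + 22*I)/39766120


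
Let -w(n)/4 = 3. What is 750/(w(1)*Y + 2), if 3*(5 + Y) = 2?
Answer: 125/9 ≈ 13.889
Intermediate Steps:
Y = -13/3 (Y = -5 + (⅓)*2 = -5 + ⅔ = -13/3 ≈ -4.3333)
w(n) = -12 (w(n) = -4*3 = -12)
750/(w(1)*Y + 2) = 750/(-12*(-13/3) + 2) = 750/(52 + 2) = 750/54 = 750*(1/54) = 125/9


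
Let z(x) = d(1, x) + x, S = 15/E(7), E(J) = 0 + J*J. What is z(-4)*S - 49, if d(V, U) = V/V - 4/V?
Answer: -358/7 ≈ -51.143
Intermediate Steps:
E(J) = J² (E(J) = 0 + J² = J²)
d(V, U) = 1 - 4/V
S = 15/49 (S = 15/(7²) = 15/49 ≈ 0.30612)
z(x) = -3 + x (z(x) = (-4 + 1)/1 + x = 1*(-3) + x = -3 + x)
z(-4)*S - 49 = (-3 - 4)*(15/49) - 49 = -7*15/49 - 49 = -15/7 - 49 = -358/7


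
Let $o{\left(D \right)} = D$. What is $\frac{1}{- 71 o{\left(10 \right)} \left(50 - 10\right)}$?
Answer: $- \frac{1}{28400} \approx -3.5211 \cdot 10^{-5}$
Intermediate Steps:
$\frac{1}{- 71 o{\left(10 \right)} \left(50 - 10\right)} = \frac{1}{\left(-71\right) 10 \left(50 - 10\right)} = \frac{1}{\left(-710\right) \left(50 - 10\right)} = \frac{1}{\left(-710\right) 40} = \frac{1}{-28400} = - \frac{1}{28400}$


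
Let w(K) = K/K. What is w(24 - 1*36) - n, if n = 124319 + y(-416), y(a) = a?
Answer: -123902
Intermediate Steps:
w(K) = 1
n = 123903 (n = 124319 - 416 = 123903)
w(24 - 1*36) - n = 1 - 1*123903 = 1 - 123903 = -123902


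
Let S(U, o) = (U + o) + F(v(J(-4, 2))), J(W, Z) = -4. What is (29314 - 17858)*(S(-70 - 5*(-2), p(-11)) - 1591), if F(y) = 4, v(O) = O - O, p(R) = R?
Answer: -18994048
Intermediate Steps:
v(O) = 0
S(U, o) = 4 + U + o (S(U, o) = (U + o) + 4 = 4 + U + o)
(29314 - 17858)*(S(-70 - 5*(-2), p(-11)) - 1591) = (29314 - 17858)*((4 + (-70 - 5*(-2)) - 11) - 1591) = 11456*((4 + (-70 - 1*(-10)) - 11) - 1591) = 11456*((4 + (-70 + 10) - 11) - 1591) = 11456*((4 - 60 - 11) - 1591) = 11456*(-67 - 1591) = 11456*(-1658) = -18994048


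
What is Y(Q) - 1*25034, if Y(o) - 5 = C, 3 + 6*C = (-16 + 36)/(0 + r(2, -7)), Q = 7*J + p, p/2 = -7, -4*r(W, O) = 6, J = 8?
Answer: -450571/18 ≈ -25032.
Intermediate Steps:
r(W, O) = -3/2 (r(W, O) = -1/4*6 = -3/2)
p = -14 (p = 2*(-7) = -14)
Q = 42 (Q = 7*8 - 14 = 56 - 14 = 42)
C = -49/18 (C = -1/2 + ((-16 + 36)/(0 - 3/2))/6 = -1/2 + (20/(-3/2))/6 = -1/2 + (20*(-2/3))/6 = -1/2 + (1/6)*(-40/3) = -1/2 - 20/9 = -49/18 ≈ -2.7222)
Y(o) = 41/18 (Y(o) = 5 - 49/18 = 41/18)
Y(Q) - 1*25034 = 41/18 - 1*25034 = 41/18 - 25034 = -450571/18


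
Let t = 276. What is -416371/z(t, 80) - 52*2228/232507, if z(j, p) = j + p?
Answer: -96850416833/82772492 ≈ -1170.1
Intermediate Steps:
-416371/z(t, 80) - 52*2228/232507 = -416371/(276 + 80) - 52*2228/232507 = -416371/356 - 115856*1/232507 = -416371*1/356 - 115856/232507 = -416371/356 - 115856/232507 = -96850416833/82772492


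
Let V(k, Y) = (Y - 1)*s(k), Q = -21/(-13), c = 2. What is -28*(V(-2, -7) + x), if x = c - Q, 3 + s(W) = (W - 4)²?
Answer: 95956/13 ≈ 7381.2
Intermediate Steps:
s(W) = -3 + (-4 + W)² (s(W) = -3 + (W - 4)² = -3 + (-4 + W)²)
Q = 21/13 (Q = -21*(-1/13) = 21/13 ≈ 1.6154)
V(k, Y) = (-1 + Y)*(-3 + (-4 + k)²) (V(k, Y) = (Y - 1)*(-3 + (-4 + k)²) = (-1 + Y)*(-3 + (-4 + k)²))
x = 5/13 (x = 2 - 1*21/13 = 2 - 21/13 = 5/13 ≈ 0.38462)
-28*(V(-2, -7) + x) = -28*((-1 - 7)*(-3 + (-4 - 2)²) + 5/13) = -28*(-8*(-3 + (-6)²) + 5/13) = -28*(-8*(-3 + 36) + 5/13) = -28*(-8*33 + 5/13) = -28*(-264 + 5/13) = -28*(-3427/13) = 95956/13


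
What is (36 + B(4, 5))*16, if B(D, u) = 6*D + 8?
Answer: 1088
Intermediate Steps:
B(D, u) = 8 + 6*D
(36 + B(4, 5))*16 = (36 + (8 + 6*4))*16 = (36 + (8 + 24))*16 = (36 + 32)*16 = 68*16 = 1088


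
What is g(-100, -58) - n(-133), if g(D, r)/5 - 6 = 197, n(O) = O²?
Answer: -16674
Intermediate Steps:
g(D, r) = 1015 (g(D, r) = 30 + 5*197 = 30 + 985 = 1015)
g(-100, -58) - n(-133) = 1015 - 1*(-133)² = 1015 - 1*17689 = 1015 - 17689 = -16674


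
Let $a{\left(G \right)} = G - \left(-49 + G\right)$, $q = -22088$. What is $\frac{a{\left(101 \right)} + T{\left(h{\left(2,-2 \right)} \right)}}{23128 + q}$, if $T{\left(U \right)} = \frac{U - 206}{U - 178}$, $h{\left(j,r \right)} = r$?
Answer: $\frac{2257}{46800} \approx 0.048226$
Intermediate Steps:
$T{\left(U \right)} = \frac{-206 + U}{-178 + U}$
$a{\left(G \right)} = 49$ ($a{\left(G \right)} = G - \left(-49 + G\right) = 49$)
$\frac{a{\left(101 \right)} + T{\left(h{\left(2,-2 \right)} \right)}}{23128 + q} = \frac{49 + \frac{-206 - 2}{-178 - 2}}{23128 - 22088} = \frac{49 + \frac{1}{-180} \left(-208\right)}{1040} = \left(49 - - \frac{52}{45}\right) \frac{1}{1040} = \left(49 + \frac{52}{45}\right) \frac{1}{1040} = \frac{2257}{45} \cdot \frac{1}{1040} = \frac{2257}{46800}$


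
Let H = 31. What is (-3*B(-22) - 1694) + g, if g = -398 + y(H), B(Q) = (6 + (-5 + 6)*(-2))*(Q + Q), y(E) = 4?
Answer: -1560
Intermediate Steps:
B(Q) = 8*Q (B(Q) = (6 + 1*(-2))*(2*Q) = (6 - 2)*(2*Q) = 4*(2*Q) = 8*Q)
g = -394 (g = -398 + 4 = -394)
(-3*B(-22) - 1694) + g = (-24*(-22) - 1694) - 394 = (-3*(-176) - 1694) - 394 = (528 - 1694) - 394 = -1166 - 394 = -1560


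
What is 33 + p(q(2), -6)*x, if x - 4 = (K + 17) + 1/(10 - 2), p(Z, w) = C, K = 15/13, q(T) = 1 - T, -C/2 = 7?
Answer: -14503/52 ≈ -278.90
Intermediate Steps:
C = -14 (C = -2*7 = -14)
K = 15/13 (K = 15*(1/13) = 15/13 ≈ 1.1538)
p(Z, w) = -14
x = 2317/104 (x = 4 + ((15/13 + 17) + 1/(10 - 2)) = 4 + (236/13 + 1/8) = 4 + (236/13 + ⅛) = 4 + 1901/104 = 2317/104 ≈ 22.279)
33 + p(q(2), -6)*x = 33 - 14*2317/104 = 33 - 16219/52 = -14503/52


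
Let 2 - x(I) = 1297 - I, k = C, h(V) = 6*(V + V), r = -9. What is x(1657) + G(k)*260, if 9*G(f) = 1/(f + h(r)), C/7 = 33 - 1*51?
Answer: 29312/81 ≈ 361.88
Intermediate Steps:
h(V) = 12*V (h(V) = 6*(2*V) = 12*V)
C = -126 (C = 7*(33 - 1*51) = 7*(33 - 51) = 7*(-18) = -126)
k = -126
G(f) = 1/(9*(-108 + f)) (G(f) = 1/(9*(f + 12*(-9))) = 1/(9*(f - 108)) = 1/(9*(-108 + f)))
x(I) = -1295 + I (x(I) = 2 - (1297 - I) = 2 + (-1297 + I) = -1295 + I)
x(1657) + G(k)*260 = (-1295 + 1657) + (1/(9*(-108 - 126)))*260 = 362 + ((⅑)/(-234))*260 = 362 + ((⅑)*(-1/234))*260 = 362 - 1/2106*260 = 362 - 10/81 = 29312/81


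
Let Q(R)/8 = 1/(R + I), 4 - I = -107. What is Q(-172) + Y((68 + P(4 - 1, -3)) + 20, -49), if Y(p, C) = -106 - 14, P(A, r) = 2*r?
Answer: -7328/61 ≈ -120.13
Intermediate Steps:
I = 111 (I = 4 - 1*(-107) = 4 + 107 = 111)
Q(R) = 8/(111 + R) (Q(R) = 8/(R + 111) = 8/(111 + R))
Y(p, C) = -120
Q(-172) + Y((68 + P(4 - 1, -3)) + 20, -49) = 8/(111 - 172) - 120 = 8/(-61) - 120 = 8*(-1/61) - 120 = -8/61 - 120 = -7328/61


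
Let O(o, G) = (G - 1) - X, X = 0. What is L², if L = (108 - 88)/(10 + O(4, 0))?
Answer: 400/81 ≈ 4.9383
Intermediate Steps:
O(o, G) = -1 + G (O(o, G) = (G - 1) - 1*0 = (-1 + G) + 0 = -1 + G)
L = 20/9 (L = (108 - 88)/(10 + (-1 + 0)) = 20/(10 - 1) = 20/9 ≈ 2.2222)
L² = (20/9)² = 400/81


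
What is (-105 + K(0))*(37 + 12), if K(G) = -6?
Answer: -5439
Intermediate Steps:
(-105 + K(0))*(37 + 12) = (-105 - 6)*(37 + 12) = -111*49 = -5439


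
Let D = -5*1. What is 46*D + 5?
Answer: -225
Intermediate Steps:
D = -5
46*D + 5 = 46*(-5) + 5 = -230 + 5 = -225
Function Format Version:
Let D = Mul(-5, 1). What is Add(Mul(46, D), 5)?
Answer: -225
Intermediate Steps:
D = -5
Add(Mul(46, D), 5) = Add(Mul(46, -5), 5) = Add(-230, 5) = -225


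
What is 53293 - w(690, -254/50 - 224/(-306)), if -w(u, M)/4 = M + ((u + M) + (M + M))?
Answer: 214136629/3825 ≈ 55983.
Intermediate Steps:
w(u, M) = -16*M - 4*u (w(u, M) = -4*(M + ((u + M) + (M + M))) = -4*(M + ((M + u) + 2*M)) = -4*(M + (u + 3*M)) = -4*(u + 4*M) = -16*M - 4*u)
53293 - w(690, -254/50 - 224/(-306)) = 53293 - (-16*(-254/50 - 224/(-306)) - 4*690) = 53293 - (-16*(-254*1/50 - 224*(-1/306)) - 2760) = 53293 - (-16*(-127/25 + 112/153) - 2760) = 53293 - (-16*(-16631/3825) - 2760) = 53293 - (266096/3825 - 2760) = 53293 - 1*(-10290904/3825) = 53293 + 10290904/3825 = 214136629/3825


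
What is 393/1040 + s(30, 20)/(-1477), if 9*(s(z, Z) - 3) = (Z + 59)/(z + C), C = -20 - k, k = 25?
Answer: 15604639/41474160 ≈ 0.37625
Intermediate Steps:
C = -45 (C = -20 - 1*25 = -20 - 25 = -45)
s(z, Z) = 3 + (59 + Z)/(9*(-45 + z)) (s(z, Z) = 3 + ((Z + 59)/(z - 45))/9 = 3 + ((59 + Z)/(-45 + z))/9 = 3 + (59 + Z)/(9*(-45 + z)))
393/1040 + s(30, 20)/(-1477) = 393/1040 + ((-1156 + 20 + 27*30)/(9*(-45 + 30)))/(-1477) = 393*(1/1040) + ((1/9)*(-1156 + 20 + 810)/(-15))*(-1/1477) = 393/1040 + ((1/9)*(-1/15)*(-326))*(-1/1477) = 393/1040 + (326/135)*(-1/1477) = 393/1040 - 326/199395 = 15604639/41474160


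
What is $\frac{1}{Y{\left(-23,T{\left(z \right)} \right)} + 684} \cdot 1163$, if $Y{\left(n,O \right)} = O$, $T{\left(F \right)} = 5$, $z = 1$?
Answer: $\frac{1163}{689} \approx 1.688$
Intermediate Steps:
$\frac{1}{Y{\left(-23,T{\left(z \right)} \right)} + 684} \cdot 1163 = \frac{1}{5 + 684} \cdot 1163 = \frac{1}{689} \cdot 1163 = \frac{1163}{689}$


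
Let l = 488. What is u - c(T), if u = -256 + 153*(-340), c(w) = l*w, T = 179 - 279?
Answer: -3476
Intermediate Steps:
T = -100
c(w) = 488*w
u = -52276 (u = -256 - 52020 = -52276)
u - c(T) = -52276 - 488*(-100) = -52276 - 1*(-48800) = -52276 + 48800 = -3476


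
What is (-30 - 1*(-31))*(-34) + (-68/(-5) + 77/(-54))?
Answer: -5893/270 ≈ -21.826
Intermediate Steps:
(-30 - 1*(-31))*(-34) + (-68/(-5) + 77/(-54)) = (-30 + 31)*(-34) + (-68*(-1/5) + 77*(-1/54)) = 1*(-34) + (68/5 - 77/54) = -34 + 3287/270 = -5893/270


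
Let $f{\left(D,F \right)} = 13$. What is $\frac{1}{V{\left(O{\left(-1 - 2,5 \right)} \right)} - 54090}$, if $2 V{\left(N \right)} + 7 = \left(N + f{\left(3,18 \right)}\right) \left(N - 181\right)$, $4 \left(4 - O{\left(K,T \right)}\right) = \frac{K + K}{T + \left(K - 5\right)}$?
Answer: $- \frac{8}{444463} \approx -1.7999 \cdot 10^{-5}$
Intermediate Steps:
$O{\left(K,T \right)} = 4 - \frac{K}{2 \left(-5 + K + T\right)}$ ($O{\left(K,T \right)} = 4 - \frac{\left(K + K\right) \frac{1}{T + \left(K - 5\right)}}{4} = 4 - \frac{2 K \frac{1}{T + \left(-5 + K\right)}}{4} = 4 - \frac{2 K \frac{1}{-5 + K + T}}{4} = 4 - \frac{K}{2 \left(-5 + K + T\right)}$)
$V{\left(N \right)} = - \frac{7}{2} + \frac{\left(-181 + N\right) \left(13 + N\right)}{2}$ ($V{\left(N \right)} = - \frac{7}{2} + \frac{\left(N + 13\right) \left(N - 181\right)}{2} = - \frac{7}{2} + \frac{\left(13 + N\right) \left(-181 + N\right)}{2} = - \frac{7}{2} + \frac{\left(-181 + N\right) \left(13 + N\right)}{2}$)
$\frac{1}{V{\left(O{\left(-1 - 2,5 \right)} \right)} - 54090} = \frac{1}{\left(-1180 + \frac{\left(\frac{-20 + 4 \cdot 5 + \frac{7 \left(-1 - 2\right)}{2}}{-5 - 3 + 5}\right)^{2}}{2} - 84 \frac{-20 + 4 \cdot 5 + \frac{7 \left(-1 - 2\right)}{2}}{-5 - 3 + 5}\right) - 54090} = \frac{1}{\left(-1180 + \frac{\left(\frac{-20 + 20 + \frac{7 \left(-1 - 2\right)}{2}}{-5 - 3 + 5}\right)^{2}}{2} - 84 \frac{-20 + 20 + \frac{7 \left(-1 - 2\right)}{2}}{-5 - 3 + 5}\right) - 54090} = \frac{1}{\left(-1180 + \frac{\left(\frac{-20 + 20 + \frac{7}{2} \left(-3\right)}{-5 - 3 + 5}\right)^{2}}{2} - 84 \frac{-20 + 20 + \frac{7}{2} \left(-3\right)}{-5 - 3 + 5}\right) - 54090} = \frac{1}{\left(-1180 + \frac{\left(\frac{-20 + 20 - \frac{21}{2}}{-3}\right)^{2}}{2} - 84 \frac{-20 + 20 - \frac{21}{2}}{-3}\right) - 54090} = \frac{1}{\left(-1180 + \frac{\left(\left(- \frac{1}{3}\right) \left(- \frac{21}{2}\right)\right)^{2}}{2} - 84 \left(\left(- \frac{1}{3}\right) \left(- \frac{21}{2}\right)\right)\right) - 54090} = \frac{1}{\left(-1180 + \frac{\left(\frac{7}{2}\right)^{2}}{2} - 294\right) - 54090} = \frac{1}{\left(-1180 + \frac{1}{2} \cdot \frac{49}{4} - 294\right) - 54090} = \frac{1}{\left(-1180 + \frac{49}{8} - 294\right) - 54090} = \frac{1}{- \frac{11743}{8} - 54090} = \frac{1}{- \frac{444463}{8}} = - \frac{8}{444463}$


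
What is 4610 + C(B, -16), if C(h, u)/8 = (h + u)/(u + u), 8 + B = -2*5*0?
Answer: 4616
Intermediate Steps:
B = -8 (B = -8 - 2*5*0 = -8 - 10*0 = -8 + 0 = -8)
C(h, u) = 4*(h + u)/u (C(h, u) = 8*((h + u)/(u + u)) = 8*((h + u)/((2*u))) = 8*((h + u)*(1/(2*u))) = 8*((h + u)/(2*u)) = 4*(h + u)/u)
4610 + C(B, -16) = 4610 + (4 + 4*(-8)/(-16)) = 4610 + (4 + 4*(-8)*(-1/16)) = 4610 + (4 + 2) = 4610 + 6 = 4616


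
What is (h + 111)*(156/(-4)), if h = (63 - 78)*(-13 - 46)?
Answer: -38844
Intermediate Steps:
h = 885 (h = -15*(-59) = 885)
(h + 111)*(156/(-4)) = (885 + 111)*(156/(-4)) = 996*(156*(-¼)) = 996*(-39) = -38844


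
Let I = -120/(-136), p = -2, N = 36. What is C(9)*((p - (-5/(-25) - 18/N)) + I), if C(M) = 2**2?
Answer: -278/85 ≈ -3.2706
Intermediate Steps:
C(M) = 4
I = 15/17 (I = -120*(-1/136) = 15/17 ≈ 0.88235)
C(9)*((p - (-5/(-25) - 18/N)) + I) = 4*((-2 - (-5/(-25) - 18/36)) + 15/17) = 4*((-2 - (-5*(-1/25) - 18*1/36)) + 15/17) = 4*((-2 - (1/5 - 1/2)) + 15/17) = 4*((-2 - 1*(-3/10)) + 15/17) = 4*((-2 + 3/10) + 15/17) = 4*(-17/10 + 15/17) = 4*(-139/170) = -278/85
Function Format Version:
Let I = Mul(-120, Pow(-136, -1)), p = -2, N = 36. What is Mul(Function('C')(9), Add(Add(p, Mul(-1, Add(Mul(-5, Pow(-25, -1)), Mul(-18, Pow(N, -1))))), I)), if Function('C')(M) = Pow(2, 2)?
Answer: Rational(-278, 85) ≈ -3.2706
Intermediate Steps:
Function('C')(M) = 4
I = Rational(15, 17) (I = Mul(-120, Rational(-1, 136)) = Rational(15, 17) ≈ 0.88235)
Mul(Function('C')(9), Add(Add(p, Mul(-1, Add(Mul(-5, Pow(-25, -1)), Mul(-18, Pow(N, -1))))), I)) = Mul(4, Add(Add(-2, Mul(-1, Add(Mul(-5, Pow(-25, -1)), Mul(-18, Pow(36, -1))))), Rational(15, 17))) = Mul(4, Add(Add(-2, Mul(-1, Add(Mul(-5, Rational(-1, 25)), Mul(-18, Rational(1, 36))))), Rational(15, 17))) = Mul(4, Add(Add(-2, Mul(-1, Add(Rational(1, 5), Rational(-1, 2)))), Rational(15, 17))) = Mul(4, Add(Add(-2, Mul(-1, Rational(-3, 10))), Rational(15, 17))) = Mul(4, Add(Add(-2, Rational(3, 10)), Rational(15, 17))) = Mul(4, Add(Rational(-17, 10), Rational(15, 17))) = Mul(4, Rational(-139, 170)) = Rational(-278, 85)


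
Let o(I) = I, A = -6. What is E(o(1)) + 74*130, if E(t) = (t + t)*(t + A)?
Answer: 9610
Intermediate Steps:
E(t) = 2*t*(-6 + t) (E(t) = (t + t)*(t - 6) = (2*t)*(-6 + t) = 2*t*(-6 + t))
E(o(1)) + 74*130 = 2*1*(-6 + 1) + 74*130 = 2*1*(-5) + 9620 = -10 + 9620 = 9610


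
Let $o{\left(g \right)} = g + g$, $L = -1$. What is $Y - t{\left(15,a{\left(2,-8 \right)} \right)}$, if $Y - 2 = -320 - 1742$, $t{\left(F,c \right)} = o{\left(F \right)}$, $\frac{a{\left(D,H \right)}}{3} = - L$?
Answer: $-2090$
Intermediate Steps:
$o{\left(g \right)} = 2 g$
$a{\left(D,H \right)} = 3$ ($a{\left(D,H \right)} = 3 \left(\left(-1\right) \left(-1\right)\right) = 3 \cdot 1 = 3$)
$t{\left(F,c \right)} = 2 F$
$Y = -2060$ ($Y = 2 - 2062 = -2060$)
$Y - t{\left(15,a{\left(2,-8 \right)} \right)} = -2060 - 2 \cdot 15 = -2060 - 30 = -2090$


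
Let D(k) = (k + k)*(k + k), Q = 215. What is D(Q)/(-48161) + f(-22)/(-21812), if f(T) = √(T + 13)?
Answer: -184900/48161 - 3*I/21812 ≈ -3.8392 - 0.00013754*I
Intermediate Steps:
f(T) = √(13 + T)
D(k) = 4*k² (D(k) = (2*k)*(2*k) = 4*k²)
D(Q)/(-48161) + f(-22)/(-21812) = (4*215²)/(-48161) + √(13 - 22)/(-21812) = (4*46225)*(-1/48161) + √(-9)*(-1/21812) = 184900*(-1/48161) + (3*I)*(-1/21812) = -184900/48161 - 3*I/21812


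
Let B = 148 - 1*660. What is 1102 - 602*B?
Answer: 309326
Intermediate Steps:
B = -512 (B = 148 - 660 = -512)
1102 - 602*B = 1102 - 602*(-512) = 1102 + 308224 = 309326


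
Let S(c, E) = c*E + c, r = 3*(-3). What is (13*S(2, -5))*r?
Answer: 936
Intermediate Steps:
r = -9
S(c, E) = c + E*c (S(c, E) = E*c + c = c + E*c)
(13*S(2, -5))*r = (13*(2*(1 - 5)))*(-9) = (13*(2*(-4)))*(-9) = (13*(-8))*(-9) = -104*(-9) = 936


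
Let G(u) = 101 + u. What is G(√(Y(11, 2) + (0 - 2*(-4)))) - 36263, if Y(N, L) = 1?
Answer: -36159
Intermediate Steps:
G(√(Y(11, 2) + (0 - 2*(-4)))) - 36263 = (101 + √(1 + (0 - 2*(-4)))) - 36263 = (101 + √(1 + (0 + 8))) - 36263 = (101 + √(1 + 8)) - 36263 = (101 + √9) - 36263 = (101 + 3) - 36263 = 104 - 36263 = -36159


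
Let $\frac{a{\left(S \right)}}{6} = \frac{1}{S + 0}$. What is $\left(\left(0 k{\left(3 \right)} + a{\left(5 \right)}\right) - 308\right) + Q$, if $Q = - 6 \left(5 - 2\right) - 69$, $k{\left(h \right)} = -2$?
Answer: $- \frac{1969}{5} \approx -393.8$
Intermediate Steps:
$a{\left(S \right)} = \frac{6}{S}$ ($a{\left(S \right)} = \frac{6}{S + 0} = \frac{6}{S}$)
$Q = -87$ ($Q = \left(-6\right) 3 - 69 = -18 - 69 = -87$)
$\left(\left(0 k{\left(3 \right)} + a{\left(5 \right)}\right) - 308\right) + Q = \left(\left(0 \left(-2\right) + \frac{6}{5}\right) - 308\right) - 87 = \left(\left(0 + 6 \cdot \frac{1}{5}\right) - 308\right) - 87 = \left(\left(0 + \frac{6}{5}\right) - 308\right) - 87 = \left(\frac{6}{5} - 308\right) - 87 = - \frac{1534}{5} - 87 = - \frac{1969}{5}$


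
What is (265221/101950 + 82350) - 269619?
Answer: -19091809329/101950 ≈ -1.8727e+5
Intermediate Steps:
(265221/101950 + 82350) - 269619 = 8395847721/101950 - 269619 = -19091809329/101950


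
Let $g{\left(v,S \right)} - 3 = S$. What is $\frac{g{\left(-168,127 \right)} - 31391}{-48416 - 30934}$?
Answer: $\frac{31261}{79350} \approx 0.39396$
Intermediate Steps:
$g{\left(v,S \right)} = 3 + S$
$\frac{g{\left(-168,127 \right)} - 31391}{-48416 - 30934} = \frac{\left(3 + 127\right) - 31391}{-48416 - 30934} = \frac{130 - 31391}{-79350} = \left(-31261\right) \left(- \frac{1}{79350}\right) = \frac{31261}{79350}$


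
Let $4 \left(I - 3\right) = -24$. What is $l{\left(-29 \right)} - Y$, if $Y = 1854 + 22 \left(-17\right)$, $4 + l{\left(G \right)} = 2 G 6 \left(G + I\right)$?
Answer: $9652$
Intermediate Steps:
$I = -3$ ($I = 3 + \frac{1}{4} \left(-24\right) = 3 - 6 = -3$)
$l{\left(G \right)} = -4 + 12 G \left(-3 + G\right)$ ($l{\left(G \right)} = -4 + 2 G 6 \left(G - 3\right) = -4 + 12 G \left(-3 + G\right)$)
$Y = 1480$ ($Y = 1854 - 374 = 1480$)
$l{\left(-29 \right)} - Y = \left(-4 - -1044 + 12 \left(-29\right)^{2}\right) - 1480 = \left(-4 + 1044 + 12 \cdot 841\right) - 1480 = \left(-4 + 1044 + 10092\right) - 1480 = 11132 - 1480 = 9652$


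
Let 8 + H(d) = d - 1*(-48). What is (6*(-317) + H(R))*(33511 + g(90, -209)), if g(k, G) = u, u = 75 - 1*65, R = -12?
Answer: -62818354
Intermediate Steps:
u = 10 (u = 75 - 65 = 10)
H(d) = 40 + d (H(d) = -8 + (d - 1*(-48)) = -8 + (d + 48) = -8 + (48 + d) = 40 + d)
g(k, G) = 10
(6*(-317) + H(R))*(33511 + g(90, -209)) = (6*(-317) + (40 - 12))*(33511 + 10) = (-1902 + 28)*33521 = -1874*33521 = -62818354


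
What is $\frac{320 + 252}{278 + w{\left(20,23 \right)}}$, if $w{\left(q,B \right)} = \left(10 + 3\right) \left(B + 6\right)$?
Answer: $\frac{572}{655} \approx 0.87328$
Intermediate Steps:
$w{\left(q,B \right)} = 78 + 13 B$ ($w{\left(q,B \right)} = 13 \left(6 + B\right) = 78 + 13 B$)
$\frac{320 + 252}{278 + w{\left(20,23 \right)}} = \frac{320 + 252}{278 + \left(78 + 13 \cdot 23\right)} = \frac{572}{278 + \left(78 + 299\right)} = \frac{572}{278 + 377} = \frac{572}{655}$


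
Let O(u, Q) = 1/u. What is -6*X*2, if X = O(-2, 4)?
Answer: 6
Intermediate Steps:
X = -½ (X = 1/(-2) = -½ ≈ -0.50000)
-6*X*2 = -6*(-½)*2 = 3*2 = 6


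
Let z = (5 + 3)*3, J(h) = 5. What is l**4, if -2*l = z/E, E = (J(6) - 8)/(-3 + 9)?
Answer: 331776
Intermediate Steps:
E = -1/2 (E = (5 - 8)/(-3 + 9) = -3/6 = -3*1/6 = -1/2 ≈ -0.50000)
z = 24 (z = 8*3 = 24)
l = 24 (l = -12/(-1/2) = -12*(-2) = -1/2*(-48) = 24)
l**4 = 24**4 = 331776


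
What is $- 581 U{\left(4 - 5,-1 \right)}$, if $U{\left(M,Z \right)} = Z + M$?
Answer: $1162$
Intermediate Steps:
$U{\left(M,Z \right)} = M + Z$
$- 581 U{\left(4 - 5,-1 \right)} = - 581 \left(\left(4 - 5\right) - 1\right) = - 581 \left(-1 - 1\right) = \left(-581\right) \left(-2\right) = 1162$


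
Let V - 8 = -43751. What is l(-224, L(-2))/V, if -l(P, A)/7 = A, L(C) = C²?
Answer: 4/6249 ≈ 0.00064010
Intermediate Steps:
V = -43743 (V = 8 - 43751 = -43743)
l(P, A) = -7*A
l(-224, L(-2))/V = -7*(-2)²/(-43743) = -7*4*(-1/43743) = -28*(-1/43743) = 4/6249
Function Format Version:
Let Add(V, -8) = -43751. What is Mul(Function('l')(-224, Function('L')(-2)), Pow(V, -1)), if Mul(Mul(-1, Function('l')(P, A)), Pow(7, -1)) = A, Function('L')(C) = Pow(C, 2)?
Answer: Rational(4, 6249) ≈ 0.00064010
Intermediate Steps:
V = -43743 (V = Add(8, -43751) = -43743)
Function('l')(P, A) = Mul(-7, A)
Mul(Function('l')(-224, Function('L')(-2)), Pow(V, -1)) = Mul(Mul(-7, Pow(-2, 2)), Pow(-43743, -1)) = Mul(Mul(-7, 4), Rational(-1, 43743)) = Mul(-28, Rational(-1, 43743)) = Rational(4, 6249)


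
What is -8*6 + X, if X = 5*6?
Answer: -18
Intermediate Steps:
X = 30
-8*6 + X = -8*6 + 30 = -48 + 30 = -18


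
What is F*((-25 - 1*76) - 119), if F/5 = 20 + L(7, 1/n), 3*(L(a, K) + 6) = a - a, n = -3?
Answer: -15400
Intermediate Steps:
L(a, K) = -6 (L(a, K) = -6 + (a - a)/3 = -6 + (⅓)*0 = -6 + 0 = -6)
F = 70 (F = 5*(20 - 6) = 5*14 = 70)
F*((-25 - 1*76) - 119) = 70*((-25 - 1*76) - 119) = 70*((-25 - 76) - 119) = 70*(-101 - 119) = 70*(-220) = -15400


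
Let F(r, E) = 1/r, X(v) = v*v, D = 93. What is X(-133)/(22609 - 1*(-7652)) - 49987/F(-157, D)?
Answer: 33926729284/4323 ≈ 7.8480e+6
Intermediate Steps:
X(v) = v²
X(-133)/(22609 - 1*(-7652)) - 49987/F(-157, D) = (-133)²/(22609 - 1*(-7652)) - 49987/(1/(-157)) = 17689/(22609 + 7652) - 49987/(-1/157) = 17689/30261 - 49987*(-157) = 17689*(1/30261) + 7847959 = 2527/4323 + 7847959 = 33926729284/4323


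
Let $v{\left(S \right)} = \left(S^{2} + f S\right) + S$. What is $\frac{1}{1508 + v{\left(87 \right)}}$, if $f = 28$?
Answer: $\frac{1}{11600} \approx 8.6207 \cdot 10^{-5}$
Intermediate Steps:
$v{\left(S \right)} = S^{2} + 29 S$ ($v{\left(S \right)} = \left(S^{2} + 28 S\right) + S = S^{2} + 29 S$)
$\frac{1}{1508 + v{\left(87 \right)}} = \frac{1}{1508 + 87 \left(29 + 87\right)} = \frac{1}{1508 + 87 \cdot 116} = \frac{1}{1508 + 10092} = \frac{1}{11600}$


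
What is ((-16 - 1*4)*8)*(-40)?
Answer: 6400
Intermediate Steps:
((-16 - 1*4)*8)*(-40) = ((-16 - 4)*8)*(-40) = -20*8*(-40) = -160*(-40) = 6400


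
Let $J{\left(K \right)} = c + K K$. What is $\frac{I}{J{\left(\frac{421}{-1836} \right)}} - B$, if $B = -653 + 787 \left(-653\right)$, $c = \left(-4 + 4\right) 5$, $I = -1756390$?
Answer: $- \frac{5829406187516}{177241} \approx -3.289 \cdot 10^{7}$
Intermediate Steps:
$c = 0$ ($c = 0 \cdot 5 = 0$)
$J{\left(K \right)} = K^{2}$ ($J{\left(K \right)} = 0 + K K = 0 + K^{2} = K^{2}$)
$B = -514564$ ($B = -653 - 513911 = -514564$)
$\frac{I}{J{\left(\frac{421}{-1836} \right)}} - B = - \frac{1756390}{\left(\frac{421}{-1836}\right)^{2}} - -514564 = - \frac{1756390}{\left(421 \left(- \frac{1}{1836}\right)\right)^{2}} + 514564 = - \frac{1756390}{\left(- \frac{421}{1836}\right)^{2}} + 514564 = - \frac{1756390}{\frac{177241}{3370896}} + 514564 = \left(-1756390\right) \frac{3370896}{177241} + 514564 = - \frac{5920608025440}{177241} + 514564 = - \frac{5829406187516}{177241}$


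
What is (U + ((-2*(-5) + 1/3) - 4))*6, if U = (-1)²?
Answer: 44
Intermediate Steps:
U = 1
(U + ((-2*(-5) + 1/3) - 4))*6 = (1 + ((-2*(-5) + 1/3) - 4))*6 = (1 + ((10 + ⅓) - 4))*6 = (1 + (31/3 - 4))*6 = (1 + 19/3)*6 = (22/3)*6 = 44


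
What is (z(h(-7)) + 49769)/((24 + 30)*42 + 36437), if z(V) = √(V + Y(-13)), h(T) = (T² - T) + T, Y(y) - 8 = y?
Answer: 49769/38705 + 2*√11/38705 ≈ 1.2860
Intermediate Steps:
Y(y) = 8 + y
h(T) = T²
z(V) = √(-5 + V) (z(V) = √(V + (8 - 13)) = √(V - 5) = √(-5 + V))
(z(h(-7)) + 49769)/((24 + 30)*42 + 36437) = (√(-5 + (-7)²) + 49769)/((24 + 30)*42 + 36437) = (√(-5 + 49) + 49769)/(54*42 + 36437) = (√44 + 49769)/(2268 + 36437) = (2*√11 + 49769)/38705 = (49769 + 2*√11)*(1/38705) = 49769/38705 + 2*√11/38705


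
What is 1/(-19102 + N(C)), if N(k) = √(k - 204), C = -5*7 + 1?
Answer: -9551/182443321 - I*√238/364886642 ≈ -5.2351e-5 - 4.228e-8*I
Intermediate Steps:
C = -34 (C = -35 + 1 = -34)
N(k) = √(-204 + k)
1/(-19102 + N(C)) = 1/(-19102 + √(-204 - 34)) = 1/(-19102 + √(-238)) = 1/(-19102 + I*√238)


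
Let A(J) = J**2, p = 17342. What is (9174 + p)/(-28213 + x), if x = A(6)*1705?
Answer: 26516/33167 ≈ 0.79947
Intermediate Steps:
x = 61380 (x = 6**2*1705 = 36*1705 = 61380)
(9174 + p)/(-28213 + x) = (9174 + 17342)/(-28213 + 61380) = 26516/33167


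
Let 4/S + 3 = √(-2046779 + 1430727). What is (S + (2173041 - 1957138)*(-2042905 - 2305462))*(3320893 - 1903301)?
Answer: -819898021255085651961016/616061 - 11340736*I*√154013/616061 ≈ -1.3309e+18 - 7224.3*I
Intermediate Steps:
S = 4/(-3 + 2*I*√154013) (S = 4/(-3 + √(-2046779 + 1430727)) = 4/(-3 + √(-616052)) = 4/(-3 + 2*I*√154013) ≈ -1.9479e-5 - 0.0050962*I)
(S + (2173041 - 1957138)*(-2042905 - 2305462))*(3320893 - 1903301) = ((-12/616061 - 8*I*√154013/616061) + (2173041 - 1957138)*(-2042905 - 2305462))*(3320893 - 1903301) = ((-12/616061 - 8*I*√154013/616061) + 215903*(-4348367))*1417592 = ((-12/616061 - 8*I*√154013/616061) - 938825480401)*1417592 = (-578373764281320473/616061 - 8*I*√154013/616061)*1417592 = -819898021255085651961016/616061 - 11340736*I*√154013/616061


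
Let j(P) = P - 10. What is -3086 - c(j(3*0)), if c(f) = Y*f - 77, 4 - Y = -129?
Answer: -1679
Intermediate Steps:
Y = 133 (Y = 4 - 1*(-129) = 4 + 129 = 133)
j(P) = -10 + P
c(f) = -77 + 133*f (c(f) = 133*f - 77 = -77 + 133*f)
-3086 - c(j(3*0)) = -3086 - (-77 + 133*(-10 + 3*0)) = -3086 - (-77 + 133*(-10 + 0)) = -3086 - (-77 + 133*(-10)) = -3086 - (-77 - 1330) = -3086 - 1*(-1407) = -3086 + 1407 = -1679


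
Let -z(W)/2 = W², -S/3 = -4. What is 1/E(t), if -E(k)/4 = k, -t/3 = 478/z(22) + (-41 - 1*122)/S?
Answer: -121/20440 ≈ -0.0059198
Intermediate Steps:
S = 12 (S = -3*(-4) = 12)
z(W) = -2*W²
t = 5110/121 (t = -3*(478/((-2*22²)) + (-41 - 1*122)/12) = -3*(478/((-2*484)) + (-41 - 122)*(1/12)) = -3*(478/(-968) - 163*1/12) = -3*(478*(-1/968) - 163/12) = -3*(-239/484 - 163/12) = -3*(-5110/363) = 5110/121 ≈ 42.231)
E(k) = -4*k
1/E(t) = 1/(-4*5110/121) = 1/(-20440/121) = -121/20440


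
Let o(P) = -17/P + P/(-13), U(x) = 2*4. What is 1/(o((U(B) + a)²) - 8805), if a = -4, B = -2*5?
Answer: -208/1831917 ≈ -0.00011354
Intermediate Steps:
B = -10
U(x) = 8
o(P) = -17/P - P/13 (o(P) = -17/P + P*(-1/13) = -17/P - P/13)
1/(o((U(B) + a)²) - 8805) = 1/((-17/(8 - 4)² - (8 - 4)²/13) - 8805) = 1/((-17/(4²) - 1/13*4²) - 8805) = 1/((-17/16 - 1/13*16) - 8805) = 1/((-17*1/16 - 16/13) - 8805) = 1/((-17/16 - 16/13) - 8805) = 1/(-477/208 - 8805) = 1/(-1831917/208) = -208/1831917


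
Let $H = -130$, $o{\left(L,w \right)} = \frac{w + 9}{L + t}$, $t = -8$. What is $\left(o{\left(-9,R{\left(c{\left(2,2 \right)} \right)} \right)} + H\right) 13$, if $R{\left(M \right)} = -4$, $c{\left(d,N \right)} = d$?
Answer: $- \frac{28795}{17} \approx -1693.8$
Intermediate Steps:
$o{\left(L,w \right)} = \frac{9 + w}{-8 + L}$ ($o{\left(L,w \right)} = \frac{w + 9}{L - 8} = \frac{9 + w}{-8 + L}$)
$\left(o{\left(-9,R{\left(c{\left(2,2 \right)} \right)} \right)} + H\right) 13 = \left(\frac{9 - 4}{-8 - 9} - 130\right) 13 = \left(\frac{1}{-17} \cdot 5 - 130\right) 13 = \left(\left(- \frac{1}{17}\right) 5 - 130\right) 13 = \left(- \frac{5}{17} - 130\right) 13 = \left(- \frac{2215}{17}\right) 13 = - \frac{28795}{17}$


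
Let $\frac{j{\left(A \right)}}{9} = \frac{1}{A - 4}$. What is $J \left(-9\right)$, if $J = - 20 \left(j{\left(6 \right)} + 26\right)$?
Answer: $5490$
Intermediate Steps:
$j{\left(A \right)} = \frac{9}{-4 + A}$ ($j{\left(A \right)} = \frac{9}{A - 4} = \frac{9}{-4 + A}$)
$J = -610$ ($J = - 20 \left(\frac{9}{-4 + 6} + 26\right) = - 20 \left(\frac{9}{2} + 26\right) = \left(-20\right) \frac{61}{2} = -610$)
$J \left(-9\right) = \left(-610\right) \left(-9\right) = 5490$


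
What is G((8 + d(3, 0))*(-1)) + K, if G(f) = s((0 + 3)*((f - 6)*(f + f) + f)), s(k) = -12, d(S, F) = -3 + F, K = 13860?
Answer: 13848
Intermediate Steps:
G(f) = -12
G((8 + d(3, 0))*(-1)) + K = -12 + 13860 = 13848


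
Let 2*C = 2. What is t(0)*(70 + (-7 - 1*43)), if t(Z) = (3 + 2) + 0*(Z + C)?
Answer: 100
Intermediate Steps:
C = 1 (C = (½)*2 = 1)
t(Z) = 5 (t(Z) = (3 + 2) + 0*(Z + 1) = 5 + 0*(1 + Z) = 5 + 0 = 5)
t(0)*(70 + (-7 - 1*43)) = 5*(70 + (-7 - 1*43)) = 5*(70 + (-7 - 43)) = 5*(70 - 50) = 5*20 = 100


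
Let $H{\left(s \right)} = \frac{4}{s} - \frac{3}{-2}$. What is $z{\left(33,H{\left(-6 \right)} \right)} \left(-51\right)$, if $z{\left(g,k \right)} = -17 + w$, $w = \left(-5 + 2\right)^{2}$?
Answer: $408$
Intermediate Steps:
$w = 9$ ($w = \left(-3\right)^{2} = 9$)
$H{\left(s \right)} = \frac{3}{2} + \frac{4}{s}$ ($H{\left(s \right)} = \frac{4}{s} - - \frac{3}{2} = \frac{4}{s} + \frac{3}{2} = \frac{3}{2} + \frac{4}{s}$)
$z{\left(g,k \right)} = -8$ ($z{\left(g,k \right)} = -17 + 9 = -8$)
$z{\left(33,H{\left(-6 \right)} \right)} \left(-51\right) = \left(-8\right) \left(-51\right) = 408$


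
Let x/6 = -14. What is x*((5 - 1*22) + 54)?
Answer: -3108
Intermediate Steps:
x = -84 (x = 6*(-14) = -84)
x*((5 - 1*22) + 54) = -84*((5 - 1*22) + 54) = -84*((5 - 22) + 54) = -84*(-17 + 54) = -84*37 = -3108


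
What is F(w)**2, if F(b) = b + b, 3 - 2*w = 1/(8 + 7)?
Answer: 1936/225 ≈ 8.6044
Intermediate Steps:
w = 22/15 (w = 3/2 - 1/(2*(8 + 7)) = 3/2 - 1/2/15 = 3/2 - 1/2*1/15 = 3/2 - 1/30 = 22/15 ≈ 1.4667)
F(b) = 2*b
F(w)**2 = (2*(22/15))**2 = (44/15)**2 = 1936/225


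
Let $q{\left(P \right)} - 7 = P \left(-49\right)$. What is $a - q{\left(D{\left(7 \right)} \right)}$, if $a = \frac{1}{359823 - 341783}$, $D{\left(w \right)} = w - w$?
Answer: $- \frac{126279}{18040} \approx -6.9999$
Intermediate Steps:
$D{\left(w \right)} = 0$
$a = \frac{1}{18040} \approx 5.5432 \cdot 10^{-5}$
$q{\left(P \right)} = 7 - 49 P$ ($q{\left(P \right)} = 7 + P \left(-49\right) = 7 - 49 P$)
$a - q{\left(D{\left(7 \right)} \right)} = \frac{1}{18040} - \left(7 - 0\right) = \frac{1}{18040} - \left(7 + 0\right) = \frac{1}{18040} - 7 = - \frac{126279}{18040}$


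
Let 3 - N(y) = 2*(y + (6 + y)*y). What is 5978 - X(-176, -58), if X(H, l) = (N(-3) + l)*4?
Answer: 6102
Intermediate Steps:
N(y) = 3 - 2*y - 2*y*(6 + y) (N(y) = 3 - 2*(y + (6 + y)*y) = 3 - 2*(y + y*(6 + y)) = 3 - (2*y + 2*y*(6 + y)) = 3 + (-2*y - 2*y*(6 + y)) = 3 - 2*y - 2*y*(6 + y))
X(H, l) = 108 + 4*l (X(H, l) = ((3 - 14*(-3) - 2*(-3)**2) + l)*4 = ((3 + 42 - 2*9) + l)*4 = ((3 + 42 - 18) + l)*4 = (27 + l)*4 = 108 + 4*l)
5978 - X(-176, -58) = 5978 - (108 + 4*(-58)) = 5978 - (108 - 232) = 5978 - 1*(-124) = 5978 + 124 = 6102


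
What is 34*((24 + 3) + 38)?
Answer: 2210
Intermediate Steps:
34*((24 + 3) + 38) = 34*(27 + 38) = 34*65 = 2210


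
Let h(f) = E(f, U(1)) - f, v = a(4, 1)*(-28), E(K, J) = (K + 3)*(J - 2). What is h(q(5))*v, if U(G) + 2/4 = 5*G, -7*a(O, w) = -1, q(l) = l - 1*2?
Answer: -48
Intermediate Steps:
q(l) = -2 + l (q(l) = l - 2 = -2 + l)
a(O, w) = ⅐ (a(O, w) = -⅐*(-1) = ⅐)
U(G) = -½ + 5*G
E(K, J) = (-2 + J)*(3 + K) (E(K, J) = (3 + K)*(-2 + J) = (-2 + J)*(3 + K))
v = -4 (v = (⅐)*(-28) = -4)
h(f) = 15/2 + 3*f/2 (h(f) = (-6 - 2*f + 3*(-½ + 5*1) + (-½ + 5*1)*f) - f = (-6 - 2*f + 3*(-½ + 5) + (-½ + 5)*f) - f = (-6 - 2*f + 3*(9/2) + 9*f/2) - f = (-6 - 2*f + 27/2 + 9*f/2) - f = (15/2 + 5*f/2) - f = 15/2 + 3*f/2)
h(q(5))*v = (15/2 + 3*(-2 + 5)/2)*(-4) = (15/2 + (3/2)*3)*(-4) = (15/2 + 9/2)*(-4) = 12*(-4) = -48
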